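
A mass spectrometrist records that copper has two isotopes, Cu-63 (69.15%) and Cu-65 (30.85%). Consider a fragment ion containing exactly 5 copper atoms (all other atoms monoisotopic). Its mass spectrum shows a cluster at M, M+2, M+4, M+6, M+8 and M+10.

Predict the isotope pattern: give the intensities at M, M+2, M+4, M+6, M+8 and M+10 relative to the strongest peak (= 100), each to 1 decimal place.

44.8 : 100.0 : 89.2 : 39.8 : 8.9 : 0.8

Expanding (0.6915 + 0.3085)^5:
P(M) = 0.6915^5 = 0.158111
P(M+2) = 5 × 0.6915^4 × 0.3085^1 = 0.352691
P(M+4) = 10 × 0.6915^3 × 0.3085^2 = 0.314693
P(M+6) = 10 × 0.6915^2 × 0.3085^3 = 0.140394
P(M+8) = 5 × 0.6915^1 × 0.3085^4 = 0.031317
P(M+10) = 0.3085^5 = 0.002794
The M+2 peak is largest (0.352691); scaling to 100 gives 44.8 : 100.0 : 89.2 : 39.8 : 8.9 : 0.8.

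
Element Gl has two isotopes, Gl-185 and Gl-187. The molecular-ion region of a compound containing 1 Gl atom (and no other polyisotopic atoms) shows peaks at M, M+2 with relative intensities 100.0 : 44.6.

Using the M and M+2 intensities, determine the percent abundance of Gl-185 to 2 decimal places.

Let p = fractional abundance of Gl-185. I(M+2)/I(M) = [C(1,1)·p^0·(1−p)] / p^1 = 1·(1−p)/p = 44.6/100.0 = 0.4460
(1−p)/p = 0.4460/1 = 0.4460  ⇒  p = 1/(1 + 0.4460) = 0.6916
Gl-185: 69.16%, Gl-187: 30.84%.

69.16%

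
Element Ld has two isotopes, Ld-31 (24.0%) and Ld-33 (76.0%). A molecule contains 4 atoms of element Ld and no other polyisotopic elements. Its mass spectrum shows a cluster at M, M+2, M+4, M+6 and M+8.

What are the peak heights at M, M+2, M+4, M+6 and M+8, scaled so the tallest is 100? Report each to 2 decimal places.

Each Ld atom is independently Ld-31 (p = 0.240) or Ld-33 (q = 0.760); the cluster is the binomial expansion (p + q)^4.
P(M) = 0.240^4 = 0.003318
P(M+2) = 4 × 0.240^3 × 0.760^1 = 0.042025
P(M+4) = 6 × 0.240^2 × 0.760^2 = 0.199619
P(M+6) = 4 × 0.240^1 × 0.760^3 = 0.421417
P(M+8) = 0.760^4 = 0.333622
The M+6 peak is largest (0.421417); scaling to 100 gives 0.79 : 9.97 : 47.37 : 100.00 : 79.17.

0.79 : 9.97 : 47.37 : 100.00 : 79.17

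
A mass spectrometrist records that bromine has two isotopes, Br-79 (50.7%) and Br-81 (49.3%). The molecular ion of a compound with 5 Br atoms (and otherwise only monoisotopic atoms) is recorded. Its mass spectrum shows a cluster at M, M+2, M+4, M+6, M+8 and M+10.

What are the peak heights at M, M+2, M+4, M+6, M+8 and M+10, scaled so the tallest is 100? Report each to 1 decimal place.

Expanding (0.507 + 0.493)^5:
P(M) = 0.507^5 = 0.033500
P(M+2) = 5 × 0.507^4 × 0.493^1 = 0.162873
P(M+4) = 10 × 0.507^3 × 0.493^2 = 0.316751
P(M+6) = 10 × 0.507^2 × 0.493^3 = 0.308004
P(M+8) = 5 × 0.507^1 × 0.493^4 = 0.149750
P(M+10) = 0.493^5 = 0.029123
The M+4 peak is largest (0.316751); scaling to 100 gives 10.6 : 51.4 : 100.0 : 97.2 : 47.3 : 9.2.

10.6 : 51.4 : 100.0 : 97.2 : 47.3 : 9.2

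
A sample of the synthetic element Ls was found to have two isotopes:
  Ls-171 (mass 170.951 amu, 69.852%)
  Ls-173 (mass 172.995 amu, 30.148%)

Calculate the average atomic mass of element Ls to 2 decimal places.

171.57 amu

The abundance-weighted mean is 0.69852 × 170.951 + 0.30148 × 172.995
= 119.4127 + 52.1545 = 171.5672 amu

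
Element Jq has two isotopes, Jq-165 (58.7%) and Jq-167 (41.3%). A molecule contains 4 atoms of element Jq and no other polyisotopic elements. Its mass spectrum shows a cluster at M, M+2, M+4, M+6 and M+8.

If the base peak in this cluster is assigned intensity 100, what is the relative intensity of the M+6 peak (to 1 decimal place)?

(0.587 + 0.413)^4 gives M 0.1187, M+2 0.3341, M+4 0.3526, M+6 0.1654, M+8 0.0291; the largest is M+4.
P(M+4) = C(4,2) × 0.587^2 × 0.413^2 = 6 × 0.344569 × 0.170569 = 0.352637 (base)
P(M+6) = C(4,3) × 0.587^1 × 0.413^3 = 4 × 0.5870 × 0.070445 = 0.165405
Relative intensity = 0.165405 / 0.352637 × 100 = 46.9

46.9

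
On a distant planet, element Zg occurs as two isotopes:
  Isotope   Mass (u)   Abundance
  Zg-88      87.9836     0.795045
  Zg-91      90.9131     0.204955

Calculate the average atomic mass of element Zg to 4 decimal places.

The abundance-weighted mean is 0.795045 × 87.9836 + 0.204955 × 90.9131
= 69.95092 + 18.63309 = 88.58401 u

88.5840 u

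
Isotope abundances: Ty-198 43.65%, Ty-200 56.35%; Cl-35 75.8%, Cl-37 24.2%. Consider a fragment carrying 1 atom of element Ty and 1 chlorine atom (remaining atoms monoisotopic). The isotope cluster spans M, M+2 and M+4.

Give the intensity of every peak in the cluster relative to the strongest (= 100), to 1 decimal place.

Element Ty pattern (n=1): 0.4365 : 0.5635
Chlorine pattern (n=1): 0.7580 : 0.2420
Convolve the two distributions (both contribute in 2-u steps):
  M: 0.4365×0.7580 = 0.330867
  M+2: 0.4365×0.2420 + 0.5635×0.7580 = 0.532766
  M+4: 0.5635×0.2420 = 0.136367
Scale to base peak (0.532766) = 100: 62.1 : 100.0 : 25.6

62.1 : 100.0 : 25.6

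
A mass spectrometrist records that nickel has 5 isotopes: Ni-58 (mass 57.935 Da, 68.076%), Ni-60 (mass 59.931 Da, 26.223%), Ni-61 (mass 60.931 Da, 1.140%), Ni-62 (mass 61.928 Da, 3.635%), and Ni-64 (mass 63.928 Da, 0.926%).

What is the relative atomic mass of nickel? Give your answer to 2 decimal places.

58.69 Da

Weight each isotope mass by its fractional abundance: 0.68076 × 57.935 + 0.26223 × 59.931 + 0.01140 × 60.931 + 0.03635 × 61.928 + 0.00926 × 63.928
= 39.4398 + 15.7157 + 0.6946 + 2.2511 + 0.5920 = 58.6932 Da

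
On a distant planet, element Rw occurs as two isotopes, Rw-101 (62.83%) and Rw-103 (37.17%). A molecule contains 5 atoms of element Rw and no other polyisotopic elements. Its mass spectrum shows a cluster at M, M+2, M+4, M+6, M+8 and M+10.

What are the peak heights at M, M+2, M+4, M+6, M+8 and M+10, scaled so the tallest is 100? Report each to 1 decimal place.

28.6 : 84.5 : 100.0 : 59.2 : 17.5 : 2.1

Each Rw atom is independently Rw-101 (p = 0.6283) or Rw-103 (q = 0.3717); the cluster is the binomial expansion (p + q)^5.
P(M) = 0.6283^5 = 0.097912
P(M+2) = 5 × 0.6283^4 × 0.3717^1 = 0.289622
P(M+4) = 10 × 0.6283^3 × 0.3717^2 = 0.342678
P(M+6) = 10 × 0.6283^2 × 0.3717^3 = 0.202727
P(M+8) = 5 × 0.6283^1 × 0.3717^4 = 0.059966
P(M+10) = 0.3717^5 = 0.007095
The M+4 peak is largest (0.342678); scaling to 100 gives 28.6 : 84.5 : 100.0 : 59.2 : 17.5 : 2.1.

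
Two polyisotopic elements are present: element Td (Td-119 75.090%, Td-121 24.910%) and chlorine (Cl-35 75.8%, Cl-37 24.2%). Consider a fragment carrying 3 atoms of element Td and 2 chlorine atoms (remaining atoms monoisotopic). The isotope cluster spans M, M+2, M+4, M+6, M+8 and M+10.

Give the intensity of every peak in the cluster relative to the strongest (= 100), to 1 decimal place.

Element Td pattern (n=3): 0.42339557 : 0.42136571 : 0.13978186 : 0.01545686
Chlorine pattern (n=2): 0.574564 : 0.366872 : 0.058564
Convolve the two distributions (both contribute in 2-u steps):
  M: 0.42339557×0.574564 = 0.243268
  M+2: 0.42339557×0.366872 + 0.42136571×0.574564 = 0.397434
  M+4: 0.42339557×0.058564 + 0.42136571×0.366872 + 0.13978186×0.574564 = 0.259697
  M+6: 0.42136571×0.058564 + 0.13978186×0.366872 + 0.01545686×0.574564 = 0.084840
  M+8: 0.13978186×0.058564 + 0.01545686×0.366872 = 0.013857
  M+10: 0.01545686×0.058564 = 0.000905
Scale to base peak (0.397434) = 100: 61.2 : 100.0 : 65.3 : 21.3 : 3.5 : 0.2

61.2 : 100.0 : 65.3 : 21.3 : 3.5 : 0.2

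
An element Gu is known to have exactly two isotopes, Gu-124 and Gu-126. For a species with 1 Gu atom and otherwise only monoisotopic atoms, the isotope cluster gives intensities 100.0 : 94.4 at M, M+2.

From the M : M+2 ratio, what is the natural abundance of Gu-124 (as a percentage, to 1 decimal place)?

Write p for the Gu-124 fraction. I(M+2)/I(M) = [C(1,1)·p^0·(1−p)] / p^1 = 1·(1−p)/p = 94.4/100.0 = 0.9440
(1−p)/p = 0.9440/1 = 0.9440  ⇒  p = 1/(1 + 0.9440) = 0.5144
Gu-124: 51.4%, Gu-126: 48.6%.

51.4%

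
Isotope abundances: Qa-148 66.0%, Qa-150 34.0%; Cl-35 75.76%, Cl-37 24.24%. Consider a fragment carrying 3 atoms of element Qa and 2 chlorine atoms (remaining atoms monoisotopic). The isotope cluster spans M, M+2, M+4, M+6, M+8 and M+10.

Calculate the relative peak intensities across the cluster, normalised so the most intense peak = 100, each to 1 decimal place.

45.8 : 100.0 : 86.4 : 36.8 : 7.7 : 0.6

Element Qa pattern (n=3): 0.287496 : 0.444312 : 0.228888 : 0.039304
Chlorine pattern (n=2): 0.57395776 : 0.36728448 : 0.05875776
Convolve the two distributions (both contribute in 2-u steps):
  M: 0.287496×0.57395776 = 0.165011
  M+2: 0.287496×0.36728448 + 0.444312×0.57395776 = 0.360609
  M+4: 0.287496×0.05875776 + 0.444312×0.36728448 + 0.228888×0.57395776 = 0.311454
  M+6: 0.444312×0.05875776 + 0.228888×0.36728448 + 0.039304×0.57395776 = 0.132733
  M+8: 0.228888×0.05875776 + 0.039304×0.36728448 = 0.027885
  M+10: 0.039304×0.05875776 = 0.002309
Scale to base peak (0.360609) = 100: 45.8 : 100.0 : 86.4 : 36.8 : 7.7 : 0.6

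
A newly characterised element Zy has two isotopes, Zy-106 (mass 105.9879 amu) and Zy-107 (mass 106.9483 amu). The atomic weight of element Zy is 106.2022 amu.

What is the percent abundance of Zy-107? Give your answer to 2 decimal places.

Writing the weighted mean with unknown fraction x of Zy-106:
105.9879·x + 106.9483·(1 − x) = 106.2022
(105.9879 − 106.9483)·x = 106.2022 − 106.9483
x = -0.7461 / -0.9604 = 0.77686 → 77.69% Zy-106, 22.31% Zy-107.

22.31%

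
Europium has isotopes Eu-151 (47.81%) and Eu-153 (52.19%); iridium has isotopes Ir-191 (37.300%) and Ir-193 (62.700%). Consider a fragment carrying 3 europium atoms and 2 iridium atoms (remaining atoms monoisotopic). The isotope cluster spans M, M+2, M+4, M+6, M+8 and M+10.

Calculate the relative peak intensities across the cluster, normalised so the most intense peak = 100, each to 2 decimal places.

4.43 : 29.40 : 77.13 : 100.00 : 64.12 : 16.28

Europium pattern (n=3): 0.10928391 : 0.3578871 : 0.39067407 : 0.14215492
Iridium pattern (n=2): 0.139129 : 0.467742 : 0.393129
Convolve the two distributions (both contribute in 2-u steps):
  M: 0.10928391×0.139129 = 0.015205
  M+2: 0.10928391×0.467742 + 0.3578871×0.139129 = 0.100909
  M+4: 0.10928391×0.393129 + 0.3578871×0.467742 + 0.39067407×0.139129 = 0.264716
  M+6: 0.3578871×0.393129 + 0.39067407×0.467742 + 0.14215492×0.139129 = 0.343208
  M+8: 0.39067407×0.393129 + 0.14215492×0.467742 = 0.220077
  M+10: 0.14215492×0.393129 = 0.055885
Scale to base peak (0.343208) = 100: 4.43 : 29.40 : 77.13 : 100.00 : 64.12 : 16.28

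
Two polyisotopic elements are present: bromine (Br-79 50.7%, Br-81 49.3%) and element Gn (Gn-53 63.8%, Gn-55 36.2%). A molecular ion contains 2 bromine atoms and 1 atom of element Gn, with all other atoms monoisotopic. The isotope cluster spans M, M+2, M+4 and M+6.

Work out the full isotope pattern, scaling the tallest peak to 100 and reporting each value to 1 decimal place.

Bromine pattern (n=2): 0.257049 : 0.499902 : 0.243049
Element Gn pattern (n=1): 0.6380 : 0.3620
Convolve the two distributions (both contribute in 2-u steps):
  M: 0.257049×0.6380 = 0.163997
  M+2: 0.257049×0.3620 + 0.499902×0.6380 = 0.411989
  M+4: 0.499902×0.3620 + 0.243049×0.6380 = 0.336030
  M+6: 0.243049×0.3620 = 0.087984
Scale to base peak (0.411989) = 100: 39.8 : 100.0 : 81.6 : 21.4

39.8 : 100.0 : 81.6 : 21.4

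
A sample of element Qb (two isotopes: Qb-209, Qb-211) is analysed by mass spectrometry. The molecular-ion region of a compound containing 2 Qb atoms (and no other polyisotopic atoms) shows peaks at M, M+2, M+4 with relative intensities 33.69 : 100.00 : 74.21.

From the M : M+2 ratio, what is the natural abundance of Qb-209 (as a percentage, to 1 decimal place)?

40.3%

Write p for the Qb-209 fraction. I(M+2)/I(M) = [C(2,1)·p^1·(1−p)] / p^2 = 2·(1−p)/p = 100.00/33.69 = 2.9682
(1−p)/p = 2.9682/2 = 1.4841  ⇒  p = 1/(1 + 1.4841) = 0.4026
Qb-209: 40.3%, Qb-211: 59.7%.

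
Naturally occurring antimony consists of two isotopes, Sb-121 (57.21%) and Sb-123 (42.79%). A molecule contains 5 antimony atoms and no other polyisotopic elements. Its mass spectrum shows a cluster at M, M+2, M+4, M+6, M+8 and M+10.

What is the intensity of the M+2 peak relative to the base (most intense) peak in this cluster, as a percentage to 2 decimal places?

66.85%

Term probabilities: M 0.0613, M+2 0.2292, M+4 0.3428, M+6 0.2564, M+8 0.0959, M+10 0.0143. Base peak = M+4.
P(M+4) = C(5,2) × 0.5721^3 × 0.4279^2 = 10 × 0.18724742 × 0.18309841 = 0.342847 (base)
P(M+2) = C(5,1) × 0.5721^4 × 0.4279^1 = 5 × 0.10712425 × 0.4279 = 0.229192
Relative intensity = 0.229192 / 0.342847 × 100 = 66.85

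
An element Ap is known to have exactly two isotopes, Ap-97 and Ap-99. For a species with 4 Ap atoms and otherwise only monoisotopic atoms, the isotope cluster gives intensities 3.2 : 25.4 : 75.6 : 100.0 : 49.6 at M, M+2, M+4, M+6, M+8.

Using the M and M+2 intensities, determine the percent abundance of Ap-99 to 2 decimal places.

If p is the fraction of Ap that is Ap-97, then I(M+2)/I(M) = [C(4,1)·p^3·(1−p)] / p^4 = 4·(1−p)/p = 25.4/3.2 = 7.9375
(1−p)/p = 7.9375/4 = 1.9844  ⇒  p = 1/(1 + 1.9844) = 0.3351
Ap-97: 33.51%, Ap-99: 66.49%.

66.49%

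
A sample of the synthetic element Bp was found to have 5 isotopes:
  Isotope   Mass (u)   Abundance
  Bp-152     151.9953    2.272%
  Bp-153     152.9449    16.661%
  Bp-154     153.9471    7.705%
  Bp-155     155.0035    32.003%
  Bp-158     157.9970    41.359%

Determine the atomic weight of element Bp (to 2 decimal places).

155.75 u

Ar = Σ fᵢ·mᵢ = 0.02272 × 151.9953 + 0.16661 × 152.9449 + 0.07705 × 153.9471 + 0.32003 × 155.0035 + 0.41359 × 157.9970
= 3.45333 + 25.48215 + 11.86162 + 49.60577 + 65.34598 = 155.74885 u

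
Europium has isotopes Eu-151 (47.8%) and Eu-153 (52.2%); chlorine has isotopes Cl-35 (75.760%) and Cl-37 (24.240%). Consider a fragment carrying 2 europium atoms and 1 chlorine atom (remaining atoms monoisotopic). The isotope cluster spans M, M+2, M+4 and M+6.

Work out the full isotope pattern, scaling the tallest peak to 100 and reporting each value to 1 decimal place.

Europium pattern (n=2): 0.228484 : 0.499032 : 0.272484
Chlorine pattern (n=1): 0.7576 : 0.2424
Convolve the two distributions (both contribute in 2-u steps):
  M: 0.228484×0.7576 = 0.173099
  M+2: 0.228484×0.2424 + 0.499032×0.7576 = 0.433451
  M+4: 0.499032×0.2424 + 0.272484×0.7576 = 0.327399
  M+6: 0.272484×0.2424 = 0.066050
Scale to base peak (0.433451) = 100: 39.9 : 100.0 : 75.5 : 15.2

39.9 : 100.0 : 75.5 : 15.2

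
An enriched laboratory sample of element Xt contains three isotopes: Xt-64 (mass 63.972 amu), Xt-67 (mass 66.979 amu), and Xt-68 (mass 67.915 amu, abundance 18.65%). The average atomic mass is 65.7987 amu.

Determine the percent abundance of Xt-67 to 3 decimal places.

The remaining 81.35% is split between Xt-64 (fraction x) and Xt-67 (fraction 0.8135 − x).
Substituting: 63.972x + 66.979(0.8135 − x) = 53.1325525
(63.972 − 66.979)x = -1.354864  ⇒  x = 0.45057, y = 0.36293
Xt-64: 45.057%, Xt-67: 36.293%.

36.293%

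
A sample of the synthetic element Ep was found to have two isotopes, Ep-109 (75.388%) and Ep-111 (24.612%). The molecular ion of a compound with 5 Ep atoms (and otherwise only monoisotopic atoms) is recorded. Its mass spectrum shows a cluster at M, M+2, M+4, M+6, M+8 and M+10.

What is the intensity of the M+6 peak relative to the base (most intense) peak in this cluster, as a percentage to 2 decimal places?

(0.75388 + 0.24612)^5 gives M 0.2435, M+2 0.3975, M+4 0.2595, M+6 0.0847, M+8 0.0138, M+10 0.0009; the largest is M+2.
P(M+2) = C(5,1) × 0.75388^4 × 0.24612^1 = 5 × 0.32300473 × 0.24612 = 0.397490 (base)
P(M+6) = C(5,3) × 0.75388^2 × 0.24612^3 = 10 × 0.56833505 × 0.01490873 = 0.084732
Relative intensity = 0.084732 / 0.397490 × 100 = 21.32

21.32%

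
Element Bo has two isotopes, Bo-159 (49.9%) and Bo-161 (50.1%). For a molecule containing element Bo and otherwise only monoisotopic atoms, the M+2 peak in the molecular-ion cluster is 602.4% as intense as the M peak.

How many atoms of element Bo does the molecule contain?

6

The M+2/M ratio from n Bo atoms is n · q/p = n · 0.501/0.499.
n = 6.024 × 0.499/0.501 = 6.00 ≈ 6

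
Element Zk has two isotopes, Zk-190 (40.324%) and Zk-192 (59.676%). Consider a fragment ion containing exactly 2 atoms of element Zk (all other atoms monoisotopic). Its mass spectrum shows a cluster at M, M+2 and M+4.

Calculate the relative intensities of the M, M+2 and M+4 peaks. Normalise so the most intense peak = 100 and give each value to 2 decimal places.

33.79 : 100.00 : 74.00

The 2 Zk atoms are independent, so intensities follow the terms of (0.40324 + 0.59676)^2.
P(M) = 0.40324^2 = 0.162602
P(M+2) = 2 × 0.40324^1 × 0.59676^1 = 0.481275
P(M+4) = 0.59676^2 = 0.356122
The M+2 peak is largest (0.481275); scaling to 100 gives 33.79 : 100.00 : 74.00.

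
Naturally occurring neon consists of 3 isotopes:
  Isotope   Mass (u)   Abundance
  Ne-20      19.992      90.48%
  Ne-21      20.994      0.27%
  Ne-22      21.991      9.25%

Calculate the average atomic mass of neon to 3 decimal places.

The abundance-weighted mean is 0.9048 × 19.992 + 0.0027 × 20.994 + 0.0925 × 21.991
= 18.0888 + 0.0567 + 2.0342 = 20.1797 u

20.180 u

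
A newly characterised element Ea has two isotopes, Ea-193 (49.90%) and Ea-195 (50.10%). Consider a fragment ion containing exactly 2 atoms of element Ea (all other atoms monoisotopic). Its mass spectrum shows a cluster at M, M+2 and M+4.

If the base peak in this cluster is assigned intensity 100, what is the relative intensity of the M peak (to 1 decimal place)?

49.8

Term probabilities: M 0.2490, M+2 0.5000, M+4 0.2510. Base peak = M+2.
P(M+2) = C(2,1) × 0.4990^1 × 0.5010^1 = 2 × 0.4990 × 0.5010 = 0.499998 (base)
P(M) = C(2,0) × 0.4990^2 × 0.5010^0 = 1 × 0.249001 × 1.0000 = 0.249001
Relative intensity = 0.249001 / 0.499998 × 100 = 49.8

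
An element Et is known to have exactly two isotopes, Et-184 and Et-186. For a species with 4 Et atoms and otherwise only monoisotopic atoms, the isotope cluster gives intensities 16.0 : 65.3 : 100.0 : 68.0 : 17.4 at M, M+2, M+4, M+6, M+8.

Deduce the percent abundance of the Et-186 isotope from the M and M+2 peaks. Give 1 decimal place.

Let p = fractional abundance of Et-184. I(M+2)/I(M) = [C(4,1)·p^3·(1−p)] / p^4 = 4·(1−p)/p = 65.3/16.0 = 4.0812
(1−p)/p = 4.0812/4 = 1.0203  ⇒  p = 1/(1 + 1.0203) = 0.4950
Et-184: 49.5%, Et-186: 50.5%.

50.5%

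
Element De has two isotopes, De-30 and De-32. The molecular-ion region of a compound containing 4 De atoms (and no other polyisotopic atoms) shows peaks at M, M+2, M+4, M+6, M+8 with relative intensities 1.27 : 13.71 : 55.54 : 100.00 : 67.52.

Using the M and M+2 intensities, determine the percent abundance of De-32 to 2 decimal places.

Write p for the De-30 fraction. I(M+2)/I(M) = [C(4,1)·p^3·(1−p)] / p^4 = 4·(1−p)/p = 13.71/1.27 = 10.7953
(1−p)/p = 10.7953/4 = 2.6988  ⇒  p = 1/(1 + 2.6988) = 0.2704
De-30: 27.04%, De-32: 72.96%.

72.96%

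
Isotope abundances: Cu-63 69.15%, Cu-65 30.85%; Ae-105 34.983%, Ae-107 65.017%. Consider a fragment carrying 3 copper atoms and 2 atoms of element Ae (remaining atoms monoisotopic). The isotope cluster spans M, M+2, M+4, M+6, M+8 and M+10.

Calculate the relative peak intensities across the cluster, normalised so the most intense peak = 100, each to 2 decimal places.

11.08 : 56.01 : 100.00 : 76.79 : 26.51 : 3.40

Copper pattern (n=3): 0.33065611 : 0.44254842 : 0.19743483 : 0.02936064
Element Ae pattern (n=2): 0.12238103 : 0.45489794 : 0.42272103
Convolve the two distributions (both contribute in 2-u steps):
  M: 0.33065611×0.12238103 = 0.040466
  M+2: 0.33065611×0.45489794 + 0.44254842×0.12238103 = 0.204574
  M+4: 0.33065611×0.42272103 + 0.44254842×0.45489794 + 0.19743483×0.12238103 = 0.365252
  M+6: 0.44254842×0.42272103 + 0.19743483×0.45489794 + 0.02936064×0.12238103 = 0.280480
  M+8: 0.19743483×0.42272103 + 0.02936064×0.45489794 = 0.096816
  M+10: 0.02936064×0.42272103 = 0.012411
Scale to base peak (0.365252) = 100: 11.08 : 56.01 : 100.00 : 76.79 : 26.51 : 3.40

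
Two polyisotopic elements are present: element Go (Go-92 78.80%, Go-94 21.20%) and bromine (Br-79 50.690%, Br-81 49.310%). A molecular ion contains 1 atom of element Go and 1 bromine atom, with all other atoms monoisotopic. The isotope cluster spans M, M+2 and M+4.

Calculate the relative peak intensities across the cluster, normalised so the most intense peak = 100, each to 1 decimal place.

80.5 : 100.0 : 21.1

Element Go pattern (n=1): 0.7880 : 0.2120
Bromine pattern (n=1): 0.5069 : 0.4931
Convolve the two distributions (both contribute in 2-u steps):
  M: 0.7880×0.5069 = 0.399437
  M+2: 0.7880×0.4931 + 0.2120×0.5069 = 0.496026
  M+4: 0.2120×0.4931 = 0.104537
Scale to base peak (0.496026) = 100: 80.5 : 100.0 : 21.1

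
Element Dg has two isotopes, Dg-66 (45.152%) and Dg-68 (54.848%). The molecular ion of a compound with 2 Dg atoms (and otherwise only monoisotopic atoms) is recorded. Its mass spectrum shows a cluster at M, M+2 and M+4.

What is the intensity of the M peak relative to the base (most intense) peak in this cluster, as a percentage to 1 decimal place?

(0.45152 + 0.54848)^2 gives M 0.2039, M+2 0.4953, M+4 0.3008; the largest is M+2.
P(M+2) = C(2,1) × 0.45152^1 × 0.54848^1 = 2 × 0.45152 × 0.54848 = 0.495299 (base)
P(M) = C(2,0) × 0.45152^2 × 0.54848^0 = 1 × 0.20387031 × 1.0000 = 0.203870
Relative intensity = 0.203870 / 0.495299 × 100 = 41.2

41.2%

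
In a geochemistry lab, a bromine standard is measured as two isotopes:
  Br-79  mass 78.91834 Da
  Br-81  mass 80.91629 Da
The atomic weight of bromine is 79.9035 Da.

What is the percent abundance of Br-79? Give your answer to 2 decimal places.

With x = fraction of Br-79 (so Br-81 is 1 − x):
78.91834·x + 80.91629·(1 − x) = 79.9035
(78.91834 − 80.91629)·x = 79.9035 − 80.91629
x = -1.01279 / -1.99795 = 0.50691 → 50.69% Br-79, 49.31% Br-81.

50.69%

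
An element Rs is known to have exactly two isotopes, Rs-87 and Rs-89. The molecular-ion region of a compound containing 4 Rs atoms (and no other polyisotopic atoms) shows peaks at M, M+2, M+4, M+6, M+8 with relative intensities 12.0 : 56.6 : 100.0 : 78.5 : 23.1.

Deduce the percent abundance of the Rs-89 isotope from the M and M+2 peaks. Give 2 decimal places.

If p is the fraction of Rs that is Rs-87, then I(M+2)/I(M) = [C(4,1)·p^3·(1−p)] / p^4 = 4·(1−p)/p = 56.6/12.0 = 4.7167
(1−p)/p = 4.7167/4 = 1.1792  ⇒  p = 1/(1 + 1.1792) = 0.4589
Rs-87: 45.89%, Rs-89: 54.11%.

54.11%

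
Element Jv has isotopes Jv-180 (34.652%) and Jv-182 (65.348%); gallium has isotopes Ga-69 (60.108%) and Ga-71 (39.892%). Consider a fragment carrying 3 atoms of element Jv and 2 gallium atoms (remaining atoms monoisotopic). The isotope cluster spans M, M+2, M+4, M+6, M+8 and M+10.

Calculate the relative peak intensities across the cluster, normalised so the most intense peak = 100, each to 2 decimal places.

4.28 : 29.90 : 79.70 : 100.00 : 58.22 : 12.65

Element Jv pattern (n=3): 0.04160877 : 0.23540201 : 0.44392966 : 0.27905956
Gallium pattern (n=2): 0.36129717 : 0.47956567 : 0.15913717
Convolve the two distributions (both contribute in 2-u steps):
  M: 0.04160877×0.36129717 = 0.015033
  M+2: 0.04160877×0.47956567 + 0.23540201×0.36129717 = 0.105004
  M+4: 0.04160877×0.15913717 + 0.23540201×0.47956567 + 0.44392966×0.36129717 = 0.279903
  M+6: 0.23540201×0.15913717 + 0.44392966×0.47956567 + 0.27905956×0.36129717 = 0.351178
  M+8: 0.44392966×0.15913717 + 0.27905956×0.47956567 = 0.204473
  M+10: 0.27905956×0.15913717 = 0.044409
Scale to base peak (0.351178) = 100: 4.28 : 29.90 : 79.70 : 100.00 : 58.22 : 12.65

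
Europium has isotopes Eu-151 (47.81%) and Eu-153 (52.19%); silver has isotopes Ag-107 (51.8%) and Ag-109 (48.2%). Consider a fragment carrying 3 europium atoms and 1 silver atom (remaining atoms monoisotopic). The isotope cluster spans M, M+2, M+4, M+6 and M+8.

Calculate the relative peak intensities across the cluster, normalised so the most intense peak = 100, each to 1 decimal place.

Europium pattern (n=3): 0.10928391 : 0.3578871 : 0.39067407 : 0.14215492
Silver pattern (n=1): 0.5180 : 0.4820
Convolve the two distributions (both contribute in 2-u steps):
  M: 0.10928391×0.5180 = 0.056609
  M+2: 0.10928391×0.4820 + 0.3578871×0.5180 = 0.238060
  M+4: 0.3578871×0.4820 + 0.39067407×0.5180 = 0.374871
  M+6: 0.39067407×0.4820 + 0.14215492×0.5180 = 0.261941
  M+8: 0.14215492×0.4820 = 0.068519
Scale to base peak (0.374871) = 100: 15.1 : 63.5 : 100.0 : 69.9 : 18.3

15.1 : 63.5 : 100.0 : 69.9 : 18.3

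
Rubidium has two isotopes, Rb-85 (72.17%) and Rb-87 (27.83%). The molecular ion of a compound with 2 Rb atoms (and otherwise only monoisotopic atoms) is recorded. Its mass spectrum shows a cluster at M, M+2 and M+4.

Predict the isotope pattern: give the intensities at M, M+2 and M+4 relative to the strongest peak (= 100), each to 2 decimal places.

The 2 Rb atoms are independent, so intensities follow the terms of (0.7217 + 0.2783)^2.
P(M) = 0.7217^2 = 0.520851
P(M+2) = 2 × 0.7217^1 × 0.2783^1 = 0.401698
P(M+4) = 0.2783^2 = 0.077451
The M peak is largest (0.520851); scaling to 100 gives 100.00 : 77.12 : 14.87.

100.00 : 77.12 : 14.87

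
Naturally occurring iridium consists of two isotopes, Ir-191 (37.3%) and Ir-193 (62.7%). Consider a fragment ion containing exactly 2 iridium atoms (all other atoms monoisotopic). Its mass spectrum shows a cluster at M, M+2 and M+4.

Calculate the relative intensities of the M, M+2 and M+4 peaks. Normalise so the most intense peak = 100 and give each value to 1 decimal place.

29.7 : 100.0 : 84.0

The 2 Ir atoms are independent, so intensities follow the terms of (0.373 + 0.627)^2.
P(M) = 0.373^2 = 0.139129
P(M+2) = 2 × 0.373^1 × 0.627^1 = 0.467742
P(M+4) = 0.627^2 = 0.393129
The M+2 peak is largest (0.467742); scaling to 100 gives 29.7 : 100.0 : 84.0.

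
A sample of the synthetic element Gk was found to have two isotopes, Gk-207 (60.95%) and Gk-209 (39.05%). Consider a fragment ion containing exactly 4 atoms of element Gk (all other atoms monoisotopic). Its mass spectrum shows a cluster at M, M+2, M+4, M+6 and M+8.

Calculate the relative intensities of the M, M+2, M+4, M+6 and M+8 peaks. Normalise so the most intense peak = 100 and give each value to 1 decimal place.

Expanding (0.6095 + 0.3905)^4:
P(M) = 0.6095^4 = 0.138005
P(M+2) = 4 × 0.6095^3 × 0.3905^1 = 0.353673
P(M+4) = 6 × 0.6095^2 × 0.3905^2 = 0.339892
P(M+6) = 4 × 0.6095^1 × 0.3905^3 = 0.145177
P(M+8) = 0.3905^4 = 0.023253
The M+2 peak is largest (0.353673); scaling to 100 gives 39.0 : 100.0 : 96.1 : 41.0 : 6.6.

39.0 : 100.0 : 96.1 : 41.0 : 6.6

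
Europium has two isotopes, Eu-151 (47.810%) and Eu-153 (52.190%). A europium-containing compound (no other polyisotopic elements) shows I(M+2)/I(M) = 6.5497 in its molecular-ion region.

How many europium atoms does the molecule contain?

With n Eu atoms, P(M+2)/P(M) = C(n,1)·p^(n−1)q / p^n = n·q/p = n · 0.52190/0.47810.
n = 6.5497 × 0.47810/0.52190 = 6.00 ≈ 6

6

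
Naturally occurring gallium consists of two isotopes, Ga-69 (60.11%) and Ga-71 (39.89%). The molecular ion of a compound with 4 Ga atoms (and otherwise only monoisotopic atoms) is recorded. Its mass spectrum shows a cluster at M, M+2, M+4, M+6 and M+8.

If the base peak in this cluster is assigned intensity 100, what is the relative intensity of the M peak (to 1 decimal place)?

Binomial terms of (0.6011 + 0.3989)^4: M 0.1306, M+2 0.3465, M+4 0.3450, M+6 0.1526, M+8 0.0253 → M+2 is the base peak.
P(M+2) = C(4,1) × 0.6011^3 × 0.3989^1 = 4 × 0.21719018 × 0.3989 = 0.346549 (base)
P(M) = C(4,0) × 0.6011^4 × 0.3989^0 = 1 × 0.13055302 × 1.0000 = 0.130553
Relative intensity = 0.130553 / 0.346549 × 100 = 37.7

37.7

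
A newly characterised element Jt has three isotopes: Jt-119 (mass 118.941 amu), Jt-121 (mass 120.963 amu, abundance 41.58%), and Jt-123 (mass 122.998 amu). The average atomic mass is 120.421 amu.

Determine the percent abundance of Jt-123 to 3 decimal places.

The remaining 58.42% is split between Jt-119 (fraction x) and Jt-123 (fraction 0.5842 − x).
Substituting: 118.941x + 122.998(0.5842 − x) = 70.1245846
(118.941 − 122.998)x = -1.730847  ⇒  x = 0.42663, y = 0.15757
Jt-119: 42.663%, Jt-123: 15.757%.

15.757%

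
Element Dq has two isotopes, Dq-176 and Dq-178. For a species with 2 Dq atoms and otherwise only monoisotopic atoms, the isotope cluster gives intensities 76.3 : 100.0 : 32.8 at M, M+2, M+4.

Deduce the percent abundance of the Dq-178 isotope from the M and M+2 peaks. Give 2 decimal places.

Let p = fractional abundance of Dq-176. I(M+2)/I(M) = [C(2,1)·p^1·(1−p)] / p^2 = 2·(1−p)/p = 100.0/76.3 = 1.3106
(1−p)/p = 1.3106/2 = 0.6553  ⇒  p = 1/(1 + 0.6553) = 0.6041
Dq-176: 60.41%, Dq-178: 39.59%.

39.59%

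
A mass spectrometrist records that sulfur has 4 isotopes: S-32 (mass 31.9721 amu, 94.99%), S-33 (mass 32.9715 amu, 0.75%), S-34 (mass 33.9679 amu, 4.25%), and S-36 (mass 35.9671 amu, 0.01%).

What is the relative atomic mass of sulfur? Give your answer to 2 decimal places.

32.06 amu

The abundance-weighted mean is 0.9499 × 31.9721 + 0.0075 × 32.9715 + 0.0425 × 33.9679 + 0.0001 × 35.9671
= 30.37030 + 0.24729 + 1.44364 + 0.00360 = 32.06483 amu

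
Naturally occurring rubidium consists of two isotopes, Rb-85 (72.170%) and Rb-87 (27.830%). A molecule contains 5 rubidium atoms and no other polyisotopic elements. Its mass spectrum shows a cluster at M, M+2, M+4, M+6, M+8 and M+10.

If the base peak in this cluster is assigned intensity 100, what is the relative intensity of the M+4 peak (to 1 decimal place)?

77.1

Term probabilities: M 0.1958, M+2 0.3775, M+4 0.2911, M+6 0.1123, M+8 0.0216, M+10 0.0017. Base peak = M+2.
P(M+2) = C(5,1) × 0.72170^4 × 0.27830^1 = 5 × 0.27128565 × 0.2783 = 0.377494 (base)
P(M+4) = C(5,2) × 0.72170^3 × 0.27830^2 = 10 × 0.37589809 × 0.07745089 = 0.291136
Relative intensity = 0.291136 / 0.377494 × 100 = 77.1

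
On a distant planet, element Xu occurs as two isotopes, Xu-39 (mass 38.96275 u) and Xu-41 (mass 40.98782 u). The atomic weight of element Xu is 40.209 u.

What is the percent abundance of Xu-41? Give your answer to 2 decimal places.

61.54%

Let x be the fractional abundance of Xu-39; then Xu-41 has abundance 1 − x.
38.96275·x + 40.98782·(1 − x) = 40.209
(38.96275 − 40.98782)·x = 40.209 − 40.98782
x = -0.77882 / -2.02507 = 0.38459 → 38.46% Xu-39, 61.54% Xu-41.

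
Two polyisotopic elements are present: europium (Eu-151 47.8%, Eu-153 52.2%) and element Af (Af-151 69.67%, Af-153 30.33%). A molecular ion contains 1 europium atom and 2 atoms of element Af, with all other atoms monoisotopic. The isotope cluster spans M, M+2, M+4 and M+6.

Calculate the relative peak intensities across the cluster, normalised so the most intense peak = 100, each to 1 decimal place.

50.9 : 100.0 : 58.1 : 10.5

Europium pattern (n=1): 0.4780 : 0.5220
Element Af pattern (n=2): 0.48539089 : 0.42261822 : 0.09199089
Convolve the two distributions (both contribute in 2-u steps):
  M: 0.4780×0.48539089 = 0.232017
  M+2: 0.4780×0.42261822 + 0.5220×0.48539089 = 0.455386
  M+4: 0.4780×0.09199089 + 0.5220×0.42261822 = 0.264578
  M+6: 0.5220×0.09199089 = 0.048019
Scale to base peak (0.455386) = 100: 50.9 : 100.0 : 58.1 : 10.5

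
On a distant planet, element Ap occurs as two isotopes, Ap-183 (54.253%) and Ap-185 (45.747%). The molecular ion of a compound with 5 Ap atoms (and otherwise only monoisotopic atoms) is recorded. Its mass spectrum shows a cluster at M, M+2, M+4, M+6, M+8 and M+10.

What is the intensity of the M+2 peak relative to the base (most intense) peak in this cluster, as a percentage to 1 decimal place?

59.3%

(0.54253 + 0.45747)^5 gives M 0.0470, M+2 0.1982, M+4 0.3342, M+6 0.2818, M+8 0.1188, M+10 0.0200; the largest is M+4.
P(M+4) = C(5,2) × 0.54253^3 × 0.45747^2 = 10 × 0.15968763 × 0.2092788 = 0.334192 (base)
P(M+2) = C(5,1) × 0.54253^4 × 0.45747^1 = 5 × 0.08663533 × 0.45747 = 0.198165
Relative intensity = 0.198165 / 0.334192 × 100 = 59.3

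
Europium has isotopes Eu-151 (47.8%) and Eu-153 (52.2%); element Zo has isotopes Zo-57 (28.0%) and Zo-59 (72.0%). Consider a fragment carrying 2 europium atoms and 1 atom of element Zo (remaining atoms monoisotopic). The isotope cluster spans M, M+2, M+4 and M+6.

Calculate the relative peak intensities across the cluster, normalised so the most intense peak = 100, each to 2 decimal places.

14.69 : 69.84 : 100.00 : 45.04

Europium pattern (n=2): 0.228484 : 0.499032 : 0.272484
Element Zo pattern (n=1): 0.2800 : 0.7200
Convolve the two distributions (both contribute in 2-u steps):
  M: 0.228484×0.2800 = 0.063976
  M+2: 0.228484×0.7200 + 0.499032×0.2800 = 0.304237
  M+4: 0.499032×0.7200 + 0.272484×0.2800 = 0.435599
  M+6: 0.272484×0.7200 = 0.196188
Scale to base peak (0.435599) = 100: 14.69 : 69.84 : 100.00 : 45.04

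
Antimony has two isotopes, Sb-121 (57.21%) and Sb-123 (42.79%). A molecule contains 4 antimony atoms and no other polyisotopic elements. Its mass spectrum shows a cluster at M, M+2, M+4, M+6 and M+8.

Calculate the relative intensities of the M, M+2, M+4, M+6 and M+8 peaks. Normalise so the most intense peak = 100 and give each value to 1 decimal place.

29.8 : 89.1 : 100.0 : 49.9 : 9.3

Each Sb atom is independently Sb-121 (p = 0.5721) or Sb-123 (q = 0.4279); the cluster is the binomial expansion (p + q)^4.
P(M) = 0.5721^4 = 0.107124
P(M+2) = 4 × 0.5721^3 × 0.4279^1 = 0.320493
P(M+4) = 6 × 0.5721^2 × 0.4279^2 = 0.359567
P(M+6) = 4 × 0.5721^1 × 0.4279^3 = 0.179291
P(M+8) = 0.4279^4 = 0.033525
The M+4 peak is largest (0.359567); scaling to 100 gives 29.8 : 89.1 : 100.0 : 49.9 : 9.3.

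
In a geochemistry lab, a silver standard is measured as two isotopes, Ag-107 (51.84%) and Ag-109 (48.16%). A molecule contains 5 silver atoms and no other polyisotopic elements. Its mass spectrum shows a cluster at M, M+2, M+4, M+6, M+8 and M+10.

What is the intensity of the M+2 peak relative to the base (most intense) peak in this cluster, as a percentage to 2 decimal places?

Term probabilities: M 0.0374, M+2 0.1739, M+4 0.3231, M+6 0.3002, M+8 0.1394, M+10 0.0259. Base peak = M+4.
P(M+4) = C(5,2) × 0.5184^3 × 0.4816^2 = 10 × 0.13931407 × 0.23193856 = 0.323123 (base)
P(M+2) = C(5,1) × 0.5184^4 × 0.4816^1 = 5 × 0.07222041 × 0.4816 = 0.173907
Relative intensity = 0.173907 / 0.323123 × 100 = 53.82

53.82%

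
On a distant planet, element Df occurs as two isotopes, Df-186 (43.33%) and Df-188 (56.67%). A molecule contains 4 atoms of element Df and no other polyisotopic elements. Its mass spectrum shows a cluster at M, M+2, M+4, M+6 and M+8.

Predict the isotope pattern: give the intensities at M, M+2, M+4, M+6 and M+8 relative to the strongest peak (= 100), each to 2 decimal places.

9.74 : 50.97 : 100.00 : 87.19 : 28.51

Each Df atom is independently Df-186 (p = 0.4333) or Df-188 (q = 0.5667); the cluster is the binomial expansion (p + q)^4.
P(M) = 0.4333^4 = 0.035250
P(M+2) = 4 × 0.4333^3 × 0.5667^1 = 0.184408
P(M+4) = 6 × 0.4333^2 × 0.5667^2 = 0.361772
P(M+6) = 4 × 0.4333^1 × 0.5667^3 = 0.315434
P(M+8) = 0.5667^4 = 0.103137
The M+4 peak is largest (0.361772); scaling to 100 gives 9.74 : 50.97 : 100.00 : 87.19 : 28.51.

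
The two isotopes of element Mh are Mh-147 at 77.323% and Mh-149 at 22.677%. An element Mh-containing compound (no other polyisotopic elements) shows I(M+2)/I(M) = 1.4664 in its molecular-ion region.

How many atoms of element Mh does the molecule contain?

With n Mh atoms, P(M+2)/P(M) = C(n,1)·p^(n−1)q / p^n = n·q/p = n · 0.22677/0.77323.
n = 1.4664 × 0.77323/0.22677 = 5.00 ≈ 5

5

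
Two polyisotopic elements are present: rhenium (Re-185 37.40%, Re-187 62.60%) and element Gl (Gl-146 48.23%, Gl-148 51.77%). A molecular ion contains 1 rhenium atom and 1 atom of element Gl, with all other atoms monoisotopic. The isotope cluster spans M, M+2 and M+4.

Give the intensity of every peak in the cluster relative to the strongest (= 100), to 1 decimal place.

Rhenium pattern (n=1): 0.3740 : 0.6260
Element Gl pattern (n=1): 0.4823 : 0.5177
Convolve the two distributions (both contribute in 2-u steps):
  M: 0.3740×0.4823 = 0.180380
  M+2: 0.3740×0.5177 + 0.6260×0.4823 = 0.495540
  M+4: 0.6260×0.5177 = 0.324080
Scale to base peak (0.495540) = 100: 36.4 : 100.0 : 65.4

36.4 : 100.0 : 65.4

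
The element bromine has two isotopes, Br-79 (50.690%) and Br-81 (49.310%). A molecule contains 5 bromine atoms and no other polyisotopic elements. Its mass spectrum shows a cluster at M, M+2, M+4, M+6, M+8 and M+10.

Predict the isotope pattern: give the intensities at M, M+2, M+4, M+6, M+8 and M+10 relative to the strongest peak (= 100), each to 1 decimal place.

10.6 : 51.4 : 100.0 : 97.3 : 47.3 : 9.2

Expanding (0.50690 + 0.49310)^5:
P(M) = 0.50690^5 = 0.033467
P(M+2) = 5 × 0.50690^4 × 0.49310^1 = 0.162777
P(M+4) = 10 × 0.50690^3 × 0.49310^2 = 0.316692
P(M+6) = 10 × 0.50690^2 × 0.49310^3 = 0.308070
P(M+8) = 5 × 0.50690^1 × 0.49310^4 = 0.149842
P(M+10) = 0.49310^5 = 0.029152
The M+4 peak is largest (0.316692); scaling to 100 gives 10.6 : 51.4 : 100.0 : 97.3 : 47.3 : 9.2.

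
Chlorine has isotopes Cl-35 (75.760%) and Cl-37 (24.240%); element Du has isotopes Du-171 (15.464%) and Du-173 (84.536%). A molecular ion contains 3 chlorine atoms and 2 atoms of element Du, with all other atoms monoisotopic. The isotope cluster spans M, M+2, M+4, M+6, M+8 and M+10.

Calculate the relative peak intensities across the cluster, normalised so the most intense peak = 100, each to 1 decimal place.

Chlorine pattern (n=3): 0.4348304 : 0.41738208 : 0.13354464 : 0.01424288
Element Du pattern (n=2): 0.02391353 : 0.26145294 : 0.71463353
Convolve the two distributions (both contribute in 2-u steps):
  M: 0.4348304×0.02391353 = 0.010398
  M+2: 0.4348304×0.26145294 + 0.41738208×0.02391353 = 0.123669
  M+4: 0.4348304×0.71463353 + 0.41738208×0.26145294 + 0.13354464×0.02391353 = 0.423064
  M+6: 0.41738208×0.71463353 + 0.13354464×0.26145294 + 0.01424288×0.02391353 = 0.333531
  M+8: 0.13354464×0.71463353 + 0.01424288×0.26145294 = 0.099159
  M+10: 0.01424288×0.71463353 = 0.010178
Scale to base peak (0.423064) = 100: 2.5 : 29.2 : 100.0 : 78.8 : 23.4 : 2.4

2.5 : 29.2 : 100.0 : 78.8 : 23.4 : 2.4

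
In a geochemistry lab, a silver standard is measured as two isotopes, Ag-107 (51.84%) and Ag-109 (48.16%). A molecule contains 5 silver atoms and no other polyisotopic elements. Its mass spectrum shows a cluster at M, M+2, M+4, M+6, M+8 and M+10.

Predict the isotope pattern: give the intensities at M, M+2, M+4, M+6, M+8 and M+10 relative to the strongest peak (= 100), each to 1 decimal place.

Each Ag atom is independently Ag-107 (p = 0.5184) or Ag-109 (q = 0.4816); the cluster is the binomial expansion (p + q)^5.
P(M) = 0.5184^5 = 0.037439
P(M+2) = 5 × 0.5184^4 × 0.4816^1 = 0.173907
P(M+4) = 10 × 0.5184^3 × 0.4816^2 = 0.323123
P(M+6) = 10 × 0.5184^2 × 0.4816^3 = 0.300185
P(M+8) = 5 × 0.5184^1 × 0.4816^4 = 0.139438
P(M+10) = 0.4816^5 = 0.025908
The M+4 peak is largest (0.323123); scaling to 100 gives 11.6 : 53.8 : 100.0 : 92.9 : 43.2 : 8.0.

11.6 : 53.8 : 100.0 : 92.9 : 43.2 : 8.0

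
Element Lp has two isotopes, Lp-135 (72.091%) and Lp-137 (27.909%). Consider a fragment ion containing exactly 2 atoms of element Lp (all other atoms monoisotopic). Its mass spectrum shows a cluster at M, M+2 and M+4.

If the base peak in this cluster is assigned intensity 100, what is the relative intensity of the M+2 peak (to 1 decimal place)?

77.4

(0.72091 + 0.27909)^2 gives M 0.5197, M+2 0.4024, M+4 0.0779; the largest is M.
P(M) = C(2,0) × 0.72091^2 × 0.27909^0 = 1 × 0.51971123 × 1.0000 = 0.519711 (base)
P(M+2) = C(2,1) × 0.72091^1 × 0.27909^1 = 2 × 0.72091 × 0.27909 = 0.402398
Relative intensity = 0.402398 / 0.519711 × 100 = 77.4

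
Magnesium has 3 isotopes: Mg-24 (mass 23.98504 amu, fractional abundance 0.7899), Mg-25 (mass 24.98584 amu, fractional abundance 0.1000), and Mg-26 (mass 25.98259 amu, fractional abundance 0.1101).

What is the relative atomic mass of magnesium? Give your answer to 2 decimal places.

24.31 amu

Weight each isotope mass by its fractional abundance: 0.7899 × 23.98504 + 0.1000 × 24.98584 + 0.1101 × 25.98259
= 18.945783 + 2.498584 + 2.860683 = 24.305050 amu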